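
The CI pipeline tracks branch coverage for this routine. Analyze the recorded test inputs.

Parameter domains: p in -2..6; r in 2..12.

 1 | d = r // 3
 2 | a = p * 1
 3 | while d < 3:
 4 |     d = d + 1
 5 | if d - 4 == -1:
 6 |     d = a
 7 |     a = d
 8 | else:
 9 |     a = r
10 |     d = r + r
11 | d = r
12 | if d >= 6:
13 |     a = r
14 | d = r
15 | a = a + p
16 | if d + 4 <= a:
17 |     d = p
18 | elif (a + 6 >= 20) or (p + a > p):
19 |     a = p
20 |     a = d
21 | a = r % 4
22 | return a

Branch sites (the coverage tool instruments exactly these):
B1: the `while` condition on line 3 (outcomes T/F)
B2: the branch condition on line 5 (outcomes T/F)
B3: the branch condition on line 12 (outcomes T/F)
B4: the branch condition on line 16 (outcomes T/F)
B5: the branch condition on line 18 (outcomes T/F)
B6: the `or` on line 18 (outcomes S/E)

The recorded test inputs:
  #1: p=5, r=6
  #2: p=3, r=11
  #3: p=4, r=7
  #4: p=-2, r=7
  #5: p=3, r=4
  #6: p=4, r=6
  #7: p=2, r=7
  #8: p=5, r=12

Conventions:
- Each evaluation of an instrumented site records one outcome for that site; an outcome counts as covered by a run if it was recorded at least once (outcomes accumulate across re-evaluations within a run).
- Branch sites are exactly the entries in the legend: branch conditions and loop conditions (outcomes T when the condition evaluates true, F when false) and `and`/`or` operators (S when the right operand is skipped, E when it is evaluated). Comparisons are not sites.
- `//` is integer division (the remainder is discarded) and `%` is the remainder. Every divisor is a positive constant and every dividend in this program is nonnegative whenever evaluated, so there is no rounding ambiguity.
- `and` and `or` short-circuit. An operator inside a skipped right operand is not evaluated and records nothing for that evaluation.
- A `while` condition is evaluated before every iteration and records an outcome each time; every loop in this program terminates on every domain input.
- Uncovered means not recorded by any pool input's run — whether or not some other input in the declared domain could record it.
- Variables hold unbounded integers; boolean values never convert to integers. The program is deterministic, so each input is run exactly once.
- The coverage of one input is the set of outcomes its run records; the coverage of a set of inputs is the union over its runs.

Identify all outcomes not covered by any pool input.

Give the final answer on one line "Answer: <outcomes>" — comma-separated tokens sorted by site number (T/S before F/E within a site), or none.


run #1 (p=5, r=6) runs B1->T, B1->F, B2->T, B3->T, B4->T; records B1=T, B1=F, B2=T, B3=T, B4=T
run #2 (p=3, r=11) runs B1->F, B2->T, B3->T, B4->F, B6->S, B5->T; records B1=F, B2=T, B3=T, B4=F, B5=T, B6=S
run #3 (p=4, r=7) runs B1->T, B1->F, B2->T, B3->T, B4->T; records B1=T, B1=F, B2=T, B3=T, B4=T
run #4 (p=-2, r=7) runs B1->T, B1->F, B2->T, B3->T, B4->F, B6->E, B5->T; records B1=T, B1=F, B2=T, B3=T, B4=F, B5=T, B6=E
run #5 (p=3, r=4) runs B1->T, B1->T, B1->F, B2->T, B3->F, B4->F, B6->E, B5->T; records B1=T, B1=F, B2=T, B3=F, B4=F, B5=T, B6=E
run #6 (p=4, r=6) runs B1->T, B1->F, B2->T, B3->T, B4->T; records B1=T, B1=F, B2=T, B3=T, B4=T
run #7 (p=2, r=7) runs B1->T, B1->F, B2->T, B3->T, B4->F, B6->E, B5->T; records B1=T, B1=F, B2=T, B3=T, B4=F, B5=T, B6=E
run #8 (p=5, r=12) runs B1->F, B2->F, B3->T, B4->T; records B1=F, B2=F, B3=T, B4=T
union over the pool: B1=T, B1=F, B2=T, B2=F, B3=T, B3=F, B4=T, B4=F, B5=T, B6=S, B6=E
uncovered (1 of 12): B5=F
Answer: B5=F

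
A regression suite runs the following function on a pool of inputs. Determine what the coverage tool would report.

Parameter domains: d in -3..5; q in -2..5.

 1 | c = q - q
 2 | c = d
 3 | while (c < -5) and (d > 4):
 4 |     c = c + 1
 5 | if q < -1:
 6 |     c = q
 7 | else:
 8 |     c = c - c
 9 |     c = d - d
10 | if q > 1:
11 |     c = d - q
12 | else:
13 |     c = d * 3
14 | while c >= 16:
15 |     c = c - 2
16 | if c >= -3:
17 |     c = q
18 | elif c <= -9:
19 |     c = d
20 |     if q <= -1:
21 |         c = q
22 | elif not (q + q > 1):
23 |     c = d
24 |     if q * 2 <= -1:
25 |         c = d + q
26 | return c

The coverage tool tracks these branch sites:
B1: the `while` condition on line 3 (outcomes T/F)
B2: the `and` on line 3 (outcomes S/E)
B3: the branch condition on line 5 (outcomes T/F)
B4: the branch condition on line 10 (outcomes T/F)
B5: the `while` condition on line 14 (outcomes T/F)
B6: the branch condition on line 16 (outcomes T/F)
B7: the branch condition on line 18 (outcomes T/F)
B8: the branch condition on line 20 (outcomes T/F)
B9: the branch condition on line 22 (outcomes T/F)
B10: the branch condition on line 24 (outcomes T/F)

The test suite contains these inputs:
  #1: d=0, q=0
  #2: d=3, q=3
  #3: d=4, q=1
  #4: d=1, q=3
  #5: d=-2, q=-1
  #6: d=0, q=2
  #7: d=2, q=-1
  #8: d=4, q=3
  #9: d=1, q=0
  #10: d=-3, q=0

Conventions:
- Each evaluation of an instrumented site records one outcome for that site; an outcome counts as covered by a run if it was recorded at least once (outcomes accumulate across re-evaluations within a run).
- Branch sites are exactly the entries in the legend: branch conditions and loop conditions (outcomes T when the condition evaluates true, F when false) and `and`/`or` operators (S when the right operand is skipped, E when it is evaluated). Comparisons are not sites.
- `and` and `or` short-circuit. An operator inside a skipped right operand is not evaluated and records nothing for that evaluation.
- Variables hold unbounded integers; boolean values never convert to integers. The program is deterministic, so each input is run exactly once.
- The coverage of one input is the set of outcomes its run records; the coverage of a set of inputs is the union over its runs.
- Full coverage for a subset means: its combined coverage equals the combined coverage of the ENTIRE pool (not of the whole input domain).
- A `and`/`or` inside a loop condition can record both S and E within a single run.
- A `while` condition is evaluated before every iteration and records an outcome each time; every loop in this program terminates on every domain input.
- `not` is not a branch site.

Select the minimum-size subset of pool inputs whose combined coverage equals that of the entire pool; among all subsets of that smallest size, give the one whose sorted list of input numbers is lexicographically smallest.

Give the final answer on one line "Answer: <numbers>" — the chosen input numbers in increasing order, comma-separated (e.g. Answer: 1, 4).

run #1 (d=0, q=0) runs B2->S, B1->F, B3->F, B4->F, B5->F, B6->T; records B1=F, B2=S, B3=F, B4=F, B5=F, B6=T
run #2 (d=3, q=3) runs B2->S, B1->F, B3->F, B4->T, B5->F, B6->T; records B1=F, B2=S, B3=F, B4=T, B5=F, B6=T
run #3 (d=4, q=1) runs B2->S, B1->F, B3->F, B4->F, B5->F, B6->T; records B1=F, B2=S, B3=F, B4=F, B5=F, B6=T
run #4 (d=1, q=3) runs B2->S, B1->F, B3->F, B4->T, B5->F, B6->T; records B1=F, B2=S, B3=F, B4=T, B5=F, B6=T
run #5 (d=-2, q=-1) runs B2->S, B1->F, B3->F, B4->F, B5->F, B6->F, B7->F, B9->T, B10->T; records B1=F, B2=S, B3=F, B4=F, B5=F, B6=F, B7=F, B9=T, B10=T
run #6 (d=0, q=2) runs B2->S, B1->F, B3->F, B4->T, B5->F, B6->T; records B1=F, B2=S, B3=F, B4=T, B5=F, B6=T
run #7 (d=2, q=-1) runs B2->S, B1->F, B3->F, B4->F, B5->F, B6->T; records B1=F, B2=S, B3=F, B4=F, B5=F, B6=T
run #8 (d=4, q=3) runs B2->S, B1->F, B3->F, B4->T, B5->F, B6->T; records B1=F, B2=S, B3=F, B4=T, B5=F, B6=T
run #9 (d=1, q=0) runs B2->S, B1->F, B3->F, B4->F, B5->F, B6->T; records B1=F, B2=S, B3=F, B4=F, B5=F, B6=T
run #10 (d=-3, q=0) runs B2->S, B1->F, B3->F, B4->F, B5->F, B6->F, B7->T, B8->F; records B1=F, B2=S, B3=F, B4=F, B5=F, B6=F, B7=T, B8=F
the full pool covers 13 outcomes: B1=F, B2=S, B3=F, B4=T, B4=F, B5=F, B6=T, B6=F, B7=T, B7=F, B8=F, B9=T, B10=T
every size-1 subset falls short of the 13 outcomes (best: 9/13)
every size-2 subset falls short of the 13 outcomes (best: 11/13)
inputs {2, 5, 10} (size 3) cover everything; no size-3 subset with a lexicographically smaller index list covers all 13

Answer: 2, 5, 10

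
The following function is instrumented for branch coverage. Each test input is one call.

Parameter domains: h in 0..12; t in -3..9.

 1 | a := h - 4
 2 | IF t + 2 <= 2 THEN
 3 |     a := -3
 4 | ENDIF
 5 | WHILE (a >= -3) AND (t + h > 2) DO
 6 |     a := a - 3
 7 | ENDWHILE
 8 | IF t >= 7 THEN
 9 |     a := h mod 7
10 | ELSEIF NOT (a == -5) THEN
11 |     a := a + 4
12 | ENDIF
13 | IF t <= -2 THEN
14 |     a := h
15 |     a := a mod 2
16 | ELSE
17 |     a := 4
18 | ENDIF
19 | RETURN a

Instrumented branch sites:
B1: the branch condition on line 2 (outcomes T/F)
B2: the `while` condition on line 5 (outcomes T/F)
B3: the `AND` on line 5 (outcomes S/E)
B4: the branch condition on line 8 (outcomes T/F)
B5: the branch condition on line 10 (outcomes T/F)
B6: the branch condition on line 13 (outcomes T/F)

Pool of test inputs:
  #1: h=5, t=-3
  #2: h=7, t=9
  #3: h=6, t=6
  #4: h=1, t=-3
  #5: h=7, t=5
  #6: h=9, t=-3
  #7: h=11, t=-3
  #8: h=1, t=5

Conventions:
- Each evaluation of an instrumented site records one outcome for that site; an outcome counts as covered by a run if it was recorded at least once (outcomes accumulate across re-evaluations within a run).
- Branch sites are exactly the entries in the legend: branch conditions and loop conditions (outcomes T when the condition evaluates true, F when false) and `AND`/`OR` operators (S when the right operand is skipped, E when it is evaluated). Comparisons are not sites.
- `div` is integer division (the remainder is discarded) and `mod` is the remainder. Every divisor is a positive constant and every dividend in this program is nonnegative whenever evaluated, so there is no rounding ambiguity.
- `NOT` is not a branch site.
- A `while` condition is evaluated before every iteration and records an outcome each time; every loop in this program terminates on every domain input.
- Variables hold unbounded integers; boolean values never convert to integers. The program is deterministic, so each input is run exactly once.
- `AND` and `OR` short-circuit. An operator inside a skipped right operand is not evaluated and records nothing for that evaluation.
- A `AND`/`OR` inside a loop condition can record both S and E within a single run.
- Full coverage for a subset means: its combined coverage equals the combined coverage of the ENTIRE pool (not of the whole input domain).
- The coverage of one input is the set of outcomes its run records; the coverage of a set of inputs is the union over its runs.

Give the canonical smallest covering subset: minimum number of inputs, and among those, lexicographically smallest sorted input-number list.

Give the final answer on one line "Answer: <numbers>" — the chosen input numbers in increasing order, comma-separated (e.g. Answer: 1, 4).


#1 (h=5, t=-3) -> B1->T, B3->E, B2->F, B4->F, B5->T, B6->T; covered: B1=T, B2=F, B3=E, B4=F, B5=T, B6=T
#2 (h=7, t=9) -> B1->F, B3->E, B2->T, B3->E, B2->T, B3->E, B2->T, B3->S, B2->F, B4->T, B6->F; covered: B1=F, B2=T, B2=F, B3=S, B3=E, B4=T, B6=F
#3 (h=6, t=6) -> B1->F, B3->E, B2->T, B3->E, B2->T, B3->S, B2->F, B4->F, B5->T, B6->F; covered: B1=F, B2=T, B2=F, B3=S, B3=E, B4=F, B5=T, B6=F
#4 (h=1, t=-3) -> B1->T, B3->E, B2->F, B4->F, B5->T, B6->T; covered: B1=T, B2=F, B3=E, B4=F, B5=T, B6=T
#5 (h=7, t=5) -> B1->F, B3->E, B2->T, B3->E, B2->T, B3->E, B2->T, B3->S, B2->F, B4->F, B5->T, B6->F; covered: B1=F, B2=T, B2=F, B3=S, B3=E, B4=F, B5=T, B6=F
#6 (h=9, t=-3) -> B1->T, B3->E, B2->T, B3->S, B2->F, B4->F, B5->T, B6->T; covered: B1=T, B2=T, B2=F, B3=S, B3=E, B4=F, B5=T, B6=T
#7 (h=11, t=-3) -> B1->T, B3->E, B2->T, B3->S, B2->F, B4->F, B5->T, B6->T; covered: B1=T, B2=T, B2=F, B3=S, B3=E, B4=F, B5=T, B6=T
#8 (h=1, t=5) -> B1->F, B3->E, B2->T, B3->S, B2->F, B4->F, B5->T, B6->F; covered: B1=F, B2=T, B2=F, B3=S, B3=E, B4=F, B5=T, B6=F
the full pool covers 11 outcomes: B1=T, B1=F, B2=T, B2=F, B3=S, B3=E, B4=T, B4=F, B5=T, B6=T, B6=F
no size-1 subset reaches all 11 outcomes (best union: 8/11)
size 2: inputs {1, 2} cover all 11 outcomes, and no lexicographically smaller subset of this size does
Answer: 1, 2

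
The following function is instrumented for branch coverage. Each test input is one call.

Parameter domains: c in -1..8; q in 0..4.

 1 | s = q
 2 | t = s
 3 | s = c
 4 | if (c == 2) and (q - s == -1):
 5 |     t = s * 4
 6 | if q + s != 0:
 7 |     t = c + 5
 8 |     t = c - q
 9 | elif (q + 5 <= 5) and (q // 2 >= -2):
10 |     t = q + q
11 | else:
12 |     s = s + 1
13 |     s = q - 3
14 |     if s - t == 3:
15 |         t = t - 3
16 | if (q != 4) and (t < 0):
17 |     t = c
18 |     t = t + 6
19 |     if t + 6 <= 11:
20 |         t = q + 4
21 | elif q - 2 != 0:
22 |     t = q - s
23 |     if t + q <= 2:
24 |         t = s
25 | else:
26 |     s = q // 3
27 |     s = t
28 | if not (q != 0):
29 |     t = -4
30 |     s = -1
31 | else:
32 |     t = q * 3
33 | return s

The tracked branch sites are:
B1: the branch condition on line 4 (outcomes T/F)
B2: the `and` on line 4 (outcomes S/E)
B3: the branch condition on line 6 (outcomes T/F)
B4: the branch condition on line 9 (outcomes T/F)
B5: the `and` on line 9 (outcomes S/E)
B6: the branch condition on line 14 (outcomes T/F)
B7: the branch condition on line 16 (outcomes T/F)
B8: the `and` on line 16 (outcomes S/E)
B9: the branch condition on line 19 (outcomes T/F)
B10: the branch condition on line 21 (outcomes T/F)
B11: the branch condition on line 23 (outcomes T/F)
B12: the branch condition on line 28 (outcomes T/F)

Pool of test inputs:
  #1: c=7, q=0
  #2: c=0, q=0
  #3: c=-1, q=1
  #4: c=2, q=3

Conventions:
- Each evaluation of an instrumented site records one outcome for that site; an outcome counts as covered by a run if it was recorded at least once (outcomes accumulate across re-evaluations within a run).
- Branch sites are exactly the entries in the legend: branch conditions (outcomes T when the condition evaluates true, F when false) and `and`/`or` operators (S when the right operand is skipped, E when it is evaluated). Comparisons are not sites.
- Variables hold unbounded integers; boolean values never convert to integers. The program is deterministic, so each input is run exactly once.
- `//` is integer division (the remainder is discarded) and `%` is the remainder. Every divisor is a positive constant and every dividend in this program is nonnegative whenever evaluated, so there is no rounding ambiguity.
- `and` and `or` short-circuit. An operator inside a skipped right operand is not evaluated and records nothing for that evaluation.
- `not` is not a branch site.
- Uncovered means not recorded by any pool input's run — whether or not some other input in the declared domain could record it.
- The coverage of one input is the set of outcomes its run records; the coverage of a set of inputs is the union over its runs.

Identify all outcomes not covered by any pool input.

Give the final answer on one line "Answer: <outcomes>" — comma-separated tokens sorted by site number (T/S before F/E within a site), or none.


input #1 (c=7, q=0): events B2->S, B1->F, B3->T, B8->E, B7->F, B10->T, B11->T, B12->T; covers B1=F, B2=S, B3=T, B7=F, B8=E, B10=T, B11=T, B12=T
input #2 (c=0, q=0): events B2->S, B1->F, B3->F, B5->E, B4->T, B8->E, B7->F, B10->T, B11->T, B12->T; covers B1=F, B2=S, B3=F, B4=T, B5=E, B7=F, B8=E, B10=T, B11=T, B12=T
input #3 (c=-1, q=1): events B2->S, B1->F, B3->F, B5->S, B4->F, B6->F, B8->E, B7->F, B10->T, B11->F, B12->F; covers B1=F, B2=S, B3=F, B4=F, B5=S, B6=F, B7=F, B8=E, B10=T, B11=F, B12=F
input #4 (c=2, q=3): events B2->E, B1->F, B3->T, B8->E, B7->T, B9->F, B12->F; covers B1=F, B2=E, B3=T, B7=T, B8=E, B9=F, B12=F
union over the pool: B1=F, B2=S, B2=E, B3=T, B3=F, B4=T, B4=F, B5=S, B5=E, B6=F, B7=T, B7=F, B8=E, B9=F, B10=T, B11=T, B11=F, B12=T, B12=F
uncovered (5 of 24): B1=T, B6=T, B8=S, B9=T, B10=F
Answer: B1=T, B6=T, B8=S, B9=T, B10=F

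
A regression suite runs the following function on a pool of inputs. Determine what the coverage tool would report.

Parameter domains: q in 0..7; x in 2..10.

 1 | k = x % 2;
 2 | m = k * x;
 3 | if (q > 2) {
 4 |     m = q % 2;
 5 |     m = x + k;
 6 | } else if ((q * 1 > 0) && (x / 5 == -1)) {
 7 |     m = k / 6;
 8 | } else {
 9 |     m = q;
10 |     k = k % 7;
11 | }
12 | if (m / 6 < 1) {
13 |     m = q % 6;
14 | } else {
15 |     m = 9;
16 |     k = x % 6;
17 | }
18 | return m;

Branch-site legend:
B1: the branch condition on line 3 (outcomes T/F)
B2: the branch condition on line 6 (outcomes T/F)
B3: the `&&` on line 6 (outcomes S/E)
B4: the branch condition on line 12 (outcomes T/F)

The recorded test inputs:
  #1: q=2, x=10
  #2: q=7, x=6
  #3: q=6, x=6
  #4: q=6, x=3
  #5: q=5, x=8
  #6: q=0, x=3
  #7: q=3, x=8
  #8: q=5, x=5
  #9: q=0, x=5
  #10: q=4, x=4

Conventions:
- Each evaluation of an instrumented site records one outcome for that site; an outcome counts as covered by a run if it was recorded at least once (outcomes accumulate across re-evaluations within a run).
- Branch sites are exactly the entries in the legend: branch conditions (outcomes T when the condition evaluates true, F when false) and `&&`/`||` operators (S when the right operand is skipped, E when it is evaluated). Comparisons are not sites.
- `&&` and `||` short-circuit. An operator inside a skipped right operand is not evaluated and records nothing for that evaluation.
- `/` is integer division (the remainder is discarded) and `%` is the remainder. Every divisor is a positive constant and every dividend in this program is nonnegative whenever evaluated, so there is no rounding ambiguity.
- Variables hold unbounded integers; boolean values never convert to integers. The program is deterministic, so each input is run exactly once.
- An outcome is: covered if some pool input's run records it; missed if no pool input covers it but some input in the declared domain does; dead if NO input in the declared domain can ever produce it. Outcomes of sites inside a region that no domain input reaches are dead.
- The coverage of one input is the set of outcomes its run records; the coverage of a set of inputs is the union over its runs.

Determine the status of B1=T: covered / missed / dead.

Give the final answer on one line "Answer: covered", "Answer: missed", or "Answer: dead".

B1=T is recorded by pool input(s) 2, 3, 4, 5, 7, 8, 10 -> covered

Answer: covered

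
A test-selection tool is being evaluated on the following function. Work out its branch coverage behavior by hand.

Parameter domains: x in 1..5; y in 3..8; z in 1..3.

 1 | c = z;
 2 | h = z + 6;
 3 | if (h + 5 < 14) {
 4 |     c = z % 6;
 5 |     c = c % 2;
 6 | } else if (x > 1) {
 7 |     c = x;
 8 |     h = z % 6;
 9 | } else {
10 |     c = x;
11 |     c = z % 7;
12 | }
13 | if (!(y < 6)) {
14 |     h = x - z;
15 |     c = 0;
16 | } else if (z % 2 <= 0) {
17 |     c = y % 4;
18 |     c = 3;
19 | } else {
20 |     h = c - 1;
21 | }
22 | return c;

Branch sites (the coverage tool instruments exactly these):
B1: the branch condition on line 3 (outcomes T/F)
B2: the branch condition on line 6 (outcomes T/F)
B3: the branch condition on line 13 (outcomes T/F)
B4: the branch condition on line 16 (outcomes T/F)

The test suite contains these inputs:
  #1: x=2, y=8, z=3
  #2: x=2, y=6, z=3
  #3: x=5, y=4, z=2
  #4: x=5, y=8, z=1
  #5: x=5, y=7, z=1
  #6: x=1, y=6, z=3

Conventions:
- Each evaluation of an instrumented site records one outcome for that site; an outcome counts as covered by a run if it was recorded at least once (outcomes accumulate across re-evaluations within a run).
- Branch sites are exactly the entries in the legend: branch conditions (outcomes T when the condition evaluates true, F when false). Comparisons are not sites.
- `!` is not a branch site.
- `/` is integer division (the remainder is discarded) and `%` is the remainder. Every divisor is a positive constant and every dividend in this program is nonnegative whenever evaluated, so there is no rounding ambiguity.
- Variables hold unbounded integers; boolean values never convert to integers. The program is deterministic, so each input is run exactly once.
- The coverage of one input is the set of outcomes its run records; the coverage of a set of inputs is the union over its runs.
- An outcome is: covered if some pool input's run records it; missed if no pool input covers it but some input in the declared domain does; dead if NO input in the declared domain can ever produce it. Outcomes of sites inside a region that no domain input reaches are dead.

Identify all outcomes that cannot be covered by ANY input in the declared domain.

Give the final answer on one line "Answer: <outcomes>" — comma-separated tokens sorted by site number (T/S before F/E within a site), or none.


exhaustive pass over the 90-input domain:
  reachable outcomes have witnesses, e.g. B1=T (e.g. x=1, y=3, z=1), B1=F (e.g. x=1, y=3, z=3), B2=T (e.g. x=2, y=3, z=3), B2=F (e.g. x=1, y=3, z=3)
Answer: none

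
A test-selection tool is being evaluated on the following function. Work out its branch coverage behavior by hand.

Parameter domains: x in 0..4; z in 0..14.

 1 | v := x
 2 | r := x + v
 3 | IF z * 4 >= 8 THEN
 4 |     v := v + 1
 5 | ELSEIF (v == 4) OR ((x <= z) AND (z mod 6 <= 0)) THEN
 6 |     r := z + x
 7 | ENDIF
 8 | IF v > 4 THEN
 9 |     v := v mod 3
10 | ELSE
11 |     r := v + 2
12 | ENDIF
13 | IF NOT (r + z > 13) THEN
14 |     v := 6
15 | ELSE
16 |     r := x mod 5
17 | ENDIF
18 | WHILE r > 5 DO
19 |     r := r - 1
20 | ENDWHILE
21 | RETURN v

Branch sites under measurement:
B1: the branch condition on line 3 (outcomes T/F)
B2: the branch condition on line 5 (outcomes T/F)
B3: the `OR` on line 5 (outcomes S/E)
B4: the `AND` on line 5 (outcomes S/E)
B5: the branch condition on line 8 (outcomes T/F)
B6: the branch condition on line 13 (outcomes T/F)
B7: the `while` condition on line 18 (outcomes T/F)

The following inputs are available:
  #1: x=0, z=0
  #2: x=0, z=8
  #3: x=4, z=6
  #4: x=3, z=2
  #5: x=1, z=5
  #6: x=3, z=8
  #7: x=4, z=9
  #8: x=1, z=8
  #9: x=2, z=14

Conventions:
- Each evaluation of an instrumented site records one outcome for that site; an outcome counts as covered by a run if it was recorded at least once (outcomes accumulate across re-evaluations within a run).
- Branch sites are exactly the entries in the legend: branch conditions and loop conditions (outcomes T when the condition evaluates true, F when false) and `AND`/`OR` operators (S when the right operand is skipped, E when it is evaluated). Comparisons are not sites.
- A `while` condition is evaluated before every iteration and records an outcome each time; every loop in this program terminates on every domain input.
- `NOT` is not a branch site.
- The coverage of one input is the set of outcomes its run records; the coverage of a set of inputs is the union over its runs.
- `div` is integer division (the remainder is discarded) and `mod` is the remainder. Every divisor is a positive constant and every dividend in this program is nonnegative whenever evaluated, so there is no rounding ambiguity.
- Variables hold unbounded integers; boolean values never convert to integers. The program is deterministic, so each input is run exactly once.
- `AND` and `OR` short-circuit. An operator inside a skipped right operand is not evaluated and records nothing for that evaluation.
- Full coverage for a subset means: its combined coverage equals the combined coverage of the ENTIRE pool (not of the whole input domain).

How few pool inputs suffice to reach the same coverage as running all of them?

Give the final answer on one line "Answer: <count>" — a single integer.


input #1 (x=0, z=0): events B1->F, B3->E, B4->E, B2->T, B5->F, B6->T, B7->F; covers B1=F, B2=T, B3=E, B4=E, B5=F, B6=T, B7=F
input #2 (x=0, z=8): events B1->T, B5->F, B6->T, B7->F; covers B1=T, B5=F, B6=T, B7=F
input #3 (x=4, z=6): events B1->T, B5->T, B6->F, B7->F; covers B1=T, B5=T, B6=F, B7=F
input #4 (x=3, z=2): events B1->T, B5->F, B6->T, B7->T, B7->F; covers B1=T, B5=F, B6=T, B7=T, B7=F
input #5 (x=1, z=5): events B1->T, B5->F, B6->T, B7->F; covers B1=T, B5=F, B6=T, B7=F
input #6 (x=3, z=8): events B1->T, B5->F, B6->F, B7->F; covers B1=T, B5=F, B6=F, B7=F
input #7 (x=4, z=9): events B1->T, B5->T, B6->F, B7->F; covers B1=T, B5=T, B6=F, B7=F
input #8 (x=1, z=8): events B1->T, B5->F, B6->T, B7->F; covers B1=T, B5=F, B6=T, B7=F
input #9 (x=2, z=14): events B1->T, B5->F, B6->F, B7->F; covers B1=T, B5=F, B6=F, B7=F
together the pool reaches 11 outcomes: B1=T, B1=F, B2=T, B3=E, B4=E, B5=T, B5=F, B6=T, B6=F, B7=T, B7=F
no size-1 subset reaches all 11 outcomes (best union: 7/11)
no size-2 subset reaches all 11 outcomes (best union: 10/11)
inputs {1, 3, 4} (size 3) cover everything; no size-3 subset with a lexicographically smaller index list covers all 11
Answer: 3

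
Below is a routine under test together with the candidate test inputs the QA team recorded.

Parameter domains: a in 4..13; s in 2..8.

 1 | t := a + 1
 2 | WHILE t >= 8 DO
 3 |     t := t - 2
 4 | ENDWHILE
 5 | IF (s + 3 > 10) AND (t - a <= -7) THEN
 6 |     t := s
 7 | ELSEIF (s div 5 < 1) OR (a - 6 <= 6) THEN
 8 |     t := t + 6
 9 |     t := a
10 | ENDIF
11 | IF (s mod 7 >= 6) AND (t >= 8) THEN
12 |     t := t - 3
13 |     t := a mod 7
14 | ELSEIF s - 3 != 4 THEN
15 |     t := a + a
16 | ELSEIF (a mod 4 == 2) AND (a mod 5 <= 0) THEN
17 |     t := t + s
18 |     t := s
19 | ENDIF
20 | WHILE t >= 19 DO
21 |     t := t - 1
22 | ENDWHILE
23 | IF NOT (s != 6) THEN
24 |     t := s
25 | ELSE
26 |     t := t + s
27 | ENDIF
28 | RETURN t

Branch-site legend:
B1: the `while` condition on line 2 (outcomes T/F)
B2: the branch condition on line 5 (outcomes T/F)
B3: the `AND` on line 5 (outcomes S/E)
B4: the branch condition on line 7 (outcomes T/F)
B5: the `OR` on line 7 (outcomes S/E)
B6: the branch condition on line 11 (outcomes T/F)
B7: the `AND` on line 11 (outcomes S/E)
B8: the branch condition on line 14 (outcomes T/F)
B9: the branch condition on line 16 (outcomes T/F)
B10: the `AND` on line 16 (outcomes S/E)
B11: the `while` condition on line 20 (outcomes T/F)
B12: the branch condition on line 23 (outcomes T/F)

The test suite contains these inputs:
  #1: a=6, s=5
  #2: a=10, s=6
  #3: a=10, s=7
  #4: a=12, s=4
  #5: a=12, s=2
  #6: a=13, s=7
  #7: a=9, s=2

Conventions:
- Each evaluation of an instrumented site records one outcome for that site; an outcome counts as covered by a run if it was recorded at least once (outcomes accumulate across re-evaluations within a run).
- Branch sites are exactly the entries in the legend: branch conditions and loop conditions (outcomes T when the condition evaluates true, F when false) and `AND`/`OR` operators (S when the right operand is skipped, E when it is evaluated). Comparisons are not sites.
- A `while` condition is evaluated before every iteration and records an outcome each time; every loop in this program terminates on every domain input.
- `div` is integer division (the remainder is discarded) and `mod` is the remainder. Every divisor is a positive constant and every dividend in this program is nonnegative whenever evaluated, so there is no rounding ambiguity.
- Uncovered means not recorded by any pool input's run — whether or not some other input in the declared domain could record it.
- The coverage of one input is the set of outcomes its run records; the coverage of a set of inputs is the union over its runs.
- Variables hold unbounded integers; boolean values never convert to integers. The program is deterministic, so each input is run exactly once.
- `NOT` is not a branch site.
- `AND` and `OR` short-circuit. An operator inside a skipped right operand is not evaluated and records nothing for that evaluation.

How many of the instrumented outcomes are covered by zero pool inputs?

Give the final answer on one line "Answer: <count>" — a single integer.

#1 (a=6, s=5) -> B1->F, B3->S, B2->F, B5->E, B4->T, B7->S, B6->F, B8->T, B11->F, B12->F; covered: B1=F, B2=F, B3=S, B4=T, B5=E, B6=F, B7=S, B8=T, B11=F, B12=F
#2 (a=10, s=6) -> B1->T, B1->T, B1->F, B3->S, B2->F, B5->E, B4->T, B7->E, B6->T, B11->F, B12->T; covered: B1=T, B1=F, B2=F, B3=S, B4=T, B5=E, B6=T, B7=E, B11=F, B12=T
#3 (a=10, s=7) -> B1->T, B1->T, B1->F, B3->S, B2->F, B5->E, B4->T, B7->S, B6->F, B8->F, B10->E, B9->T, B11->F, B12->F; covered: B1=T, B1=F, B2=F, B3=S, B4=T, B5=E, B6=F, B7=S, B8=F, B9=T, B10=E, B11=F, B12=F
#4 (a=12, s=4) -> B1->T, B1->T, B1->T, B1->F, B3->S, B2->F, B5->S, B4->T, B7->S, B6->F, B8->T, B11->T, B11->T, B11->T, ...; covered: B1=T, B1=F, B2=F, B3=S, B4=T, B5=S, B6=F, B7=S, B8=T, B11=T, B11=F, B12=F
#5 (a=12, s=2) -> B1->T, B1->T, B1->T, B1->F, B3->S, B2->F, B5->S, B4->T, B7->S, B6->F, B8->T, B11->T, B11->T, B11->T, ...; covered: B1=T, B1=F, B2=F, B3=S, B4=T, B5=S, B6=F, B7=S, B8=T, B11=T, B11=F, B12=F
#6 (a=13, s=7) -> B1->T, B1->T, B1->T, B1->T, B1->F, B3->S, B2->F, B5->E, B4->F, B7->S, B6->F, B8->F, B10->S, B9->F, ...; covered: B1=T, B1=F, B2=F, B3=S, B4=F, B5=E, B6=F, B7=S, B8=F, B9=F, B10=S, B11=F, B12=F
#7 (a=9, s=2) -> B1->T, B1->T, B1->F, B3->S, B2->F, B5->S, B4->T, B7->S, B6->F, B8->T, B11->F, B12->F; covered: B1=T, B1=F, B2=F, B3=S, B4=T, B5=S, B6=F, B7=S, B8=T, B11=F, B12=F
union over the pool: B1=T, B1=F, B2=F, B3=S, B4=T, B4=F, B5=S, B5=E, B6=T, B6=F, B7=S, B7=E, B8=T, B8=F, B9=T, B9=F, B10=S, B10=E, B11=T, B11=F, B12=T, B12=F
uncovered (2 of 24): B2=T, B3=E

Answer: 2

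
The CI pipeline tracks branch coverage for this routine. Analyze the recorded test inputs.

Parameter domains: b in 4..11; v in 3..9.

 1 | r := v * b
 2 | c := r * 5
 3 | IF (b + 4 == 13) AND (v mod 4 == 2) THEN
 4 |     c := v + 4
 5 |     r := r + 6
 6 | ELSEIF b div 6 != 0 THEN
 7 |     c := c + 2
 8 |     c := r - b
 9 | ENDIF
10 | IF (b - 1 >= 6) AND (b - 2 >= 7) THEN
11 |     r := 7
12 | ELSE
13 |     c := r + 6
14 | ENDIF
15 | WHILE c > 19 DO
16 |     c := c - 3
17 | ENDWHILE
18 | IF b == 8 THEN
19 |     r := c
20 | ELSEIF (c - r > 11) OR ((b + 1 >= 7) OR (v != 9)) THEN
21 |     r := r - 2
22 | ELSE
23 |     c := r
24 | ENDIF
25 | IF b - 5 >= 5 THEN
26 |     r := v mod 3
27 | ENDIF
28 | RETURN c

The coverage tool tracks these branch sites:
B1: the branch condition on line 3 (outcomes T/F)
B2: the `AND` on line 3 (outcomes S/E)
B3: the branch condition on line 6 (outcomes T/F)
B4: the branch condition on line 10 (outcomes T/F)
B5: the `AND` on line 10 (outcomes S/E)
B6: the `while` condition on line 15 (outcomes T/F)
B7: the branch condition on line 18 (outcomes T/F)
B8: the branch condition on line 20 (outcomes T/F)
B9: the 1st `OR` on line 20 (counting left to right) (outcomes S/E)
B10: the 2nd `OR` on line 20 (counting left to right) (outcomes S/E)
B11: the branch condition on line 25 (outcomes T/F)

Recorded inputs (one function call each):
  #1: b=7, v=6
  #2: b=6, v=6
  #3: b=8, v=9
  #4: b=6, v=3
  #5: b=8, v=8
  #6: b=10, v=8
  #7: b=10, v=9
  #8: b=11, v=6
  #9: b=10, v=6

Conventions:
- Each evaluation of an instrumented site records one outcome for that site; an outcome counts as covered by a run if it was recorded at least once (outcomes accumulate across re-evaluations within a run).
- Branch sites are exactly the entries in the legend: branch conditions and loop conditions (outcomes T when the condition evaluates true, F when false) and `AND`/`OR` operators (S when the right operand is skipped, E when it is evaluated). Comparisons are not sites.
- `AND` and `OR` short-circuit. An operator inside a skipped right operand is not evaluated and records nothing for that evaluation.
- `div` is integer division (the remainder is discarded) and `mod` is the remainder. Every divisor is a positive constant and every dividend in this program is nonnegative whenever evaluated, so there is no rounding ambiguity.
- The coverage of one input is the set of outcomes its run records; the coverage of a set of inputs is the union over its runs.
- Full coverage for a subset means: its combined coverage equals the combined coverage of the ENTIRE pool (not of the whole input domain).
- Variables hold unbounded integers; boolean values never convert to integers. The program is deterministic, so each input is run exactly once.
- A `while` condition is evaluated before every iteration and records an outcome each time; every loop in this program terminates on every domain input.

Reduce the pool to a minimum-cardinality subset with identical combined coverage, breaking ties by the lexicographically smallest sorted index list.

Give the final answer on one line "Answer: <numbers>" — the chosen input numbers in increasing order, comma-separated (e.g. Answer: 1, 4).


input #1, b=7, v=6: outcomes B1=F, B2=S, B3=T, B4=F, B5=E, B6=T, B6=F, B7=F, B8=T, B9=E, B10=S, B11=F
input #2, b=6, v=6: outcomes B1=F, B2=S, B3=T, B4=F, B5=S, B6=T, B6=F, B7=F, B8=T, B9=E, B10=S, B11=F
input #3, b=8, v=9: outcomes B1=F, B2=S, B3=T, B4=F, B5=E, B6=T, B6=F, B7=T, B11=F
input #4, b=6, v=3: outcomes B1=F, B2=S, B3=T, B4=F, B5=S, B6=T, B6=F, B7=F, B8=T, B9=E, B10=S, B11=F
input #5, b=8, v=8: outcomes B1=F, B2=S, B3=T, B4=F, B5=E, B6=T, B6=F, B7=T, B11=F
input #6, b=10, v=8: outcomes B1=F, B2=S, B3=T, B4=T, B5=E, B6=T, B6=F, B7=F, B8=T, B9=S, B11=T
input #7, b=10, v=9: outcomes B1=F, B2=S, B3=T, B4=T, B5=E, B6=T, B6=F, B7=F, B8=T, B9=E, B10=S, B11=T
input #8, b=11, v=6: outcomes B1=F, B2=S, B3=T, B4=T, B5=E, B6=T, B6=F, B7=F, B8=T, B9=S, B11=T
input #9, b=10, v=6: outcomes B1=F, B2=S, B3=T, B4=T, B5=E, B6=T, B6=F, B7=F, B8=T, B9=E, B10=S, B11=T
pool-wide coverage (17 outcomes): B1=F, B2=S, B3=T, B4=T, B4=F, B5=S, B5=E, B6=T, B6=F, B7=T, B7=F, B8=T, B9=S, B9=E, B10=S, B11=T, B11=F
every size-1 subset falls short of the 17 outcomes (best: 12/17)
every size-2 subset falls short of the 17 outcomes (best: 16/17)
size 3: inputs {2, 3, 6} cover all 17 outcomes, and no lexicographically smaller subset of this size does
Answer: 2, 3, 6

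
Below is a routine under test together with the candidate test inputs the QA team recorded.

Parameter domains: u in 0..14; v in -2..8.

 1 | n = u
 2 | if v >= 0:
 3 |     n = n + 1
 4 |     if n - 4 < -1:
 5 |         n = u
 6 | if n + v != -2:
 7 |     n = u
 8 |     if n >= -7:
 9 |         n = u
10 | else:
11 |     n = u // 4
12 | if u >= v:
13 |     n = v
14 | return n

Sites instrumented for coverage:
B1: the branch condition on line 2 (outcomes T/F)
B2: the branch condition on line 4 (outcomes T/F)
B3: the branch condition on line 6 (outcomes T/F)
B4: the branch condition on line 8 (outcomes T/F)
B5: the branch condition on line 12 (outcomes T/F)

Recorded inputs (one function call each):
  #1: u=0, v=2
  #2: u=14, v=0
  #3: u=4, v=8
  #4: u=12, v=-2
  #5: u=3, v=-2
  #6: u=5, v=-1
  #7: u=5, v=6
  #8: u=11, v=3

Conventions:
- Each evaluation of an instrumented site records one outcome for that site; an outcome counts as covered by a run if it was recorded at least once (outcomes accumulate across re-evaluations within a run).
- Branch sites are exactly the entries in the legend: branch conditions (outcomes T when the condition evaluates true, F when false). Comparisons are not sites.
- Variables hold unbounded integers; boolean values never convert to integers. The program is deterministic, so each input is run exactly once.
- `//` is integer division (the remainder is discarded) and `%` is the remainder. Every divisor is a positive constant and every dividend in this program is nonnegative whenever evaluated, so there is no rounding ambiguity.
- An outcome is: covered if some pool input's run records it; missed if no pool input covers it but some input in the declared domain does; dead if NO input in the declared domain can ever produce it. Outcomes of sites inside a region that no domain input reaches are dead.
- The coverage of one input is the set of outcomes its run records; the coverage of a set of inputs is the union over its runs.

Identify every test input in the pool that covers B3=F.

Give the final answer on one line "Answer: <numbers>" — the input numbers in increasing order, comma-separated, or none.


input #1 (u=0, v=2): never hits B3=F
input #2 (u=14, v=0): never hits B3=F
input #3 (u=4, v=8): never hits B3=F
input #4 (u=12, v=-2): never hits B3=F
input #5 (u=3, v=-2): never hits B3=F
input #6 (u=5, v=-1): never hits B3=F
input #7 (u=5, v=6): never hits B3=F
input #8 (u=11, v=3): never hits B3=F
Answer: none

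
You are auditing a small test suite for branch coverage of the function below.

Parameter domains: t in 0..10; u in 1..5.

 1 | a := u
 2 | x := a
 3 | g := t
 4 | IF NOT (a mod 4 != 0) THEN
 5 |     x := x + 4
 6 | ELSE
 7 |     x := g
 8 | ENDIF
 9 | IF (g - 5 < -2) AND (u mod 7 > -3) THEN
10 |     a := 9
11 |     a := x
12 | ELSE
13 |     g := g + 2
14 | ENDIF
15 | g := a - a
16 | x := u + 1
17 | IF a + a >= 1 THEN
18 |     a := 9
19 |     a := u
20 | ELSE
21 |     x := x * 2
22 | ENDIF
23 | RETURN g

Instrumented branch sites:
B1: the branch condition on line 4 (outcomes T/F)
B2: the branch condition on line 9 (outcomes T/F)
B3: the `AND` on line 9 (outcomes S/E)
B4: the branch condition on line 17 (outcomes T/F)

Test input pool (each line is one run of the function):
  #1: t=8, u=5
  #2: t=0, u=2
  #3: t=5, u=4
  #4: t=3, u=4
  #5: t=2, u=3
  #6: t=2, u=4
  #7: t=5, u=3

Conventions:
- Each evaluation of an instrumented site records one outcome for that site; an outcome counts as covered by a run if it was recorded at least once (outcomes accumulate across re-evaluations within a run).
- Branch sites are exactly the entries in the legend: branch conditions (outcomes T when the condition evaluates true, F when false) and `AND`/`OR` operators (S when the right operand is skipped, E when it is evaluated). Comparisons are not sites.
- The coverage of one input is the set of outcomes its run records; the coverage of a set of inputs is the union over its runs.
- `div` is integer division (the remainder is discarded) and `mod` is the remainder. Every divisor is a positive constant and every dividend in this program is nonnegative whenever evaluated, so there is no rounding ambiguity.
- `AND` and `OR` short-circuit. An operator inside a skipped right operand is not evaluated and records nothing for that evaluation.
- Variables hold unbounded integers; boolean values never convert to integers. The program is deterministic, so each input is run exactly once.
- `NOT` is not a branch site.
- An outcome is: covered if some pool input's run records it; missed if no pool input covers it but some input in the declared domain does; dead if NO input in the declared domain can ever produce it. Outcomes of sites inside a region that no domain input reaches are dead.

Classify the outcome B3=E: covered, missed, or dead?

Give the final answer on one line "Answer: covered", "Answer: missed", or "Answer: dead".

B3=E is recorded by pool input(s) 2, 5, 6 -> covered

Answer: covered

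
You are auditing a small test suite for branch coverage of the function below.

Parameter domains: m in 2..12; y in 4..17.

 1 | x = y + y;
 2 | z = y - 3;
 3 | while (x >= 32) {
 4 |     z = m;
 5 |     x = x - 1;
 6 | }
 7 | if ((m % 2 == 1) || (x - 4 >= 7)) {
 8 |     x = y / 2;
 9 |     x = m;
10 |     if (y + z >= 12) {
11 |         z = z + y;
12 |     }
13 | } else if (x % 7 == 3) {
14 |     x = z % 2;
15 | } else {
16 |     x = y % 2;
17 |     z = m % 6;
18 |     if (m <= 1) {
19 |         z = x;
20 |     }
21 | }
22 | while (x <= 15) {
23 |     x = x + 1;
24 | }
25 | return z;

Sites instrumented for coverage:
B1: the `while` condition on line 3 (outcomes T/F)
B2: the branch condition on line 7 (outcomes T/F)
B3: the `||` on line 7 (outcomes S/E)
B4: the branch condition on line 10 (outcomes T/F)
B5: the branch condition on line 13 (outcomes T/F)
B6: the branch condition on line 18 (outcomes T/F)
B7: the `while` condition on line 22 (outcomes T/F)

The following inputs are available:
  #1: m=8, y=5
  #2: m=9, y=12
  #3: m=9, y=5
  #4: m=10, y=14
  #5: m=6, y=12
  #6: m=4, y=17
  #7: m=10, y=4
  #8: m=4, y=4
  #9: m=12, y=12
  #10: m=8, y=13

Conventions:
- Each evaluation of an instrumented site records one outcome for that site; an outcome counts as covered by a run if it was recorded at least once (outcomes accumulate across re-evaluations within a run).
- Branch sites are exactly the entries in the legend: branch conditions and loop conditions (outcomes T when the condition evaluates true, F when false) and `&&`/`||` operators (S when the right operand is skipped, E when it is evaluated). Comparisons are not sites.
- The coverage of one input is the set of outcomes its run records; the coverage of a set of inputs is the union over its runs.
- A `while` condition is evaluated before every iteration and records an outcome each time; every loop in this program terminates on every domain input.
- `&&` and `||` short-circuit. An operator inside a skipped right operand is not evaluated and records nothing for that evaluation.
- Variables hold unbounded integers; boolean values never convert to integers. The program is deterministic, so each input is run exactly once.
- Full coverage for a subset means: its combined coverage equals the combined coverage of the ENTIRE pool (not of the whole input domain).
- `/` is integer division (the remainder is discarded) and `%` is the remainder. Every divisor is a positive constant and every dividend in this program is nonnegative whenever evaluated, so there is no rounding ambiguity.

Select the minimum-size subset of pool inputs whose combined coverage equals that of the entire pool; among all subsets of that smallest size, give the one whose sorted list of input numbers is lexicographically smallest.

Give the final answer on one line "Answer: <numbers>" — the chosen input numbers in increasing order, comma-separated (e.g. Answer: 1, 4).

#1 (m=8, y=5) -> covered: B1=F, B2=F, B3=E, B5=T, B7=T, B7=F
#2 (m=9, y=12) -> covered: B1=F, B2=T, B3=S, B4=T, B7=T, B7=F
#3 (m=9, y=5) -> covered: B1=F, B2=T, B3=S, B4=F, B7=T, B7=F
#4 (m=10, y=14) -> covered: B1=F, B2=T, B3=E, B4=T, B7=T, B7=F
#5 (m=6, y=12) -> covered: B1=F, B2=T, B3=E, B4=T, B7=T, B7=F
#6 (m=4, y=17) -> covered: B1=T, B1=F, B2=T, B3=E, B4=T, B7=T, B7=F
#7 (m=10, y=4) -> covered: B1=F, B2=F, B3=E, B5=F, B6=F, B7=T, B7=F
#8 (m=4, y=4) -> covered: B1=F, B2=F, B3=E, B5=F, B6=F, B7=T, B7=F
#9 (m=12, y=12) -> covered: B1=F, B2=T, B3=E, B4=T, B7=T, B7=F
#10 (m=8, y=13) -> covered: B1=F, B2=T, B3=E, B4=T, B7=T, B7=F
the full pool covers 13 outcomes: B1=T, B1=F, B2=T, B2=F, B3=S, B3=E, B4=T, B4=F, B5=T, B5=F, B6=F, B7=T, B7=F
every size-1 subset falls short of the 13 outcomes (best: 7/13)
every size-2 subset falls short of the 13 outcomes (best: 10/13)
every size-3 subset falls short of the 13 outcomes (best: 12/13)
inputs {1, 3, 6, 7} (size 4) cover everything; no size-4 subset with a lexicographically smaller index list covers all 13

Answer: 1, 3, 6, 7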